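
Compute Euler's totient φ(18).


φ(n) = count of k ∈ {1,...,n} with gcd(k,n)=1
Coprimes to 18: {1, 5, 7, 11, 13, 17}
Count: 6

φ(18) = 6


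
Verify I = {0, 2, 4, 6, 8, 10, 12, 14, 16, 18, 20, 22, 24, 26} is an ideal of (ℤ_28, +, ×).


Check ideal conditions for I = {0, 2, 4, 6, 8, 10, 12, 14, 16, 18, 20, 22, 24, 26} in ℤ_28:
(1) I is an additive subgroup? Yes
(2) For r ∈ ℤ_28 and a ∈ I: r·a ∈ I? Yes

Yes, I is an ideal of ℤ_28


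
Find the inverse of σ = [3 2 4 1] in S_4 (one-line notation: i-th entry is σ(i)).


To find σ⁻¹, swap domain and range:
σ(1) = 3 → σ⁻¹(3) = 1
σ(2) = 2 → σ⁻¹(2) = 2
σ(3) = 4 → σ⁻¹(4) = 3
σ(4) = 1 → σ⁻¹(1) = 4

σ⁻¹ = [4 2 1 3]


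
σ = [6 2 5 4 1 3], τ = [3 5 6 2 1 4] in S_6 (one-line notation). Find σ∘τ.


σ∘τ: apply τ first, then σ
1 →τ 3 →σ 5
2 →τ 5 →σ 1
3 →τ 6 →σ 3
4 →τ 2 →σ 2
5 →τ 1 →σ 6
6 →τ 4 →σ 4

σ∘τ = [5 1 3 2 6 4]


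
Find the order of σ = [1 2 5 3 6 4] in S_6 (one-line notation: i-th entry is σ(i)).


Cycle decomposition: (3 5 6 4)
Cycle lengths: 4
Order = lcm(4) = 4

ord(σ) = 4


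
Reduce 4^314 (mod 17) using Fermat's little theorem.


Fermat's little theorem: if p is prime and gcd(a,p)=1, then a^(p-1) ≡ 1 (mod p)
p = 17 is prime, gcd(4,17) = 1
Reduce exponent: 314 mod 16 = 10
So 4^314 ≡ 4^10 (mod 17)
4^10 mod 17 = 16

4^314 ≡ 16 (mod 17)


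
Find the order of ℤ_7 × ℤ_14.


|A × B| = |A| · |B|
|ℤ_7 × ℤ_14| = 7 × 14 = 98

|ℤ_7 × ℤ_14| = 98


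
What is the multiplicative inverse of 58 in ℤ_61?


Use the extended Euclidean algorithm to write 1 = 58·s + 61·t; then s mod 61 is the inverse.
Euclidean algorithm:
  58 = 0·61 + 58
  61 = 1·58 + 3
  58 = 19·3 + 1
  3 = 3·1 + 0
gcd(58,61) = 1
Back-substitution gives: 58·(20) + 61·(-19) = 1
So 58⁻¹ ≡ 20 ≡ 20 (mod 61)
Check: 58 × 20 = 1160 ≡ 1 (mod 61) ✓

58⁻¹ ≡ 20 (mod 61)


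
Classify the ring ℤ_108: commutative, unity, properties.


ℤ_108 is a commutative ring with unity 1; 108 = 2×54 is composite, so 2·54 ≡ 0 gives zero divisors (not an integral domain)
Commutative: Yes
Integral domain: No
Has unity: Yes

ℤ_108: Commutative=Yes, Unity=Yes


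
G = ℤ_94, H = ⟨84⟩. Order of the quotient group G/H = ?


|⟨84⟩| = n / gcd(84, 94) = 94 / 2 = 47
H is normal (ℤ_94 is abelian).
|G/H| = |G| / |H| = 94 / 47 = 2

|G/H| = 2


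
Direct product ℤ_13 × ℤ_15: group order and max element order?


|ℤ_13 × ℤ_15| = 13 × 15 = 195
Max element order = lcm(13,15) = 195
Cyclic? Yes (gcd=1)

|ℤ_13×ℤ_15| = 195, max element order = 195


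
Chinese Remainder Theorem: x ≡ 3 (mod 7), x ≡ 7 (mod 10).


m₁ = 7, m₂ = 10, gcd = 1, so CRT applies. M = m₁·m₂ = 70
Let M₁ = M/m₁ = 10, M₂ = M/m₂ = 7
Find y₁ ≡ M₁⁻¹ (mod m₁): 10⁻¹ ≡ 5 (mod 7)
Find y₂ ≡ M₂⁻¹ (mod m₂): 7⁻¹ ≡ 3 (mod 10)
x = a₁·M₁·y₁ + a₂·M₂·y₂ = 3·10·5 + 7·7·3 = 297
Reduce mod 70: x ≡ 17
Check: 17 mod 7 = 3 ✓, 17 mod 10 = 7 ✓

x ≡ 17 (mod 70)


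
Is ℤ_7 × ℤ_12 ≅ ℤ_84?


Comparing ℤ_7 × ℤ_12 and ℤ_84:
gcd(7,12) = 1, so ℤ_7 × ℤ_12 ≅ ℤ_84 (CRT)

Yes, ℤ_7 × ℤ_12 ≅ ℤ_84


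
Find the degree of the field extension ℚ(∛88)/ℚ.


∛88 has minimal polynomial x³ - 88 (irreducible over ℚ since 88 is not a perfect cube)

[ℚ(∛88)/ℚ] = 3


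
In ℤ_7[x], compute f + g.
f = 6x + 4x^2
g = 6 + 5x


Add coefficients mod 7:
x^0: 0 + 6 = 6 (mod 7)
x^1: 6 + 5 = 4 (mod 7)
x^2: 4 + 0 = 4 (mod 7)
Result: 6 + 4x + 4x^2

f + g = 6 + 4x + 4x^2


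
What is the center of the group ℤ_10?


Z(G) = {g ∈ G | gx = xg for all x ∈ G}
ℤ_10 is abelian, so Z(G) = G

Z(ℤ_10) = ℤ_10


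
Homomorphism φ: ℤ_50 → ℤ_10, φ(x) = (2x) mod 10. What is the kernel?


Kernel = preimage of identity
ker(φ) = {x ∈ ℤ_50 : 2x ≡ 0 (mod 10)}. Since 10 | 50, φ is well-defined. The kernel is the cyclic subgroup ⟨5⟩ of ℤ_50 (order 10), i.e. {0, 5, 10, 15, 20, 25, 30, 35, 40, 45}

ker(φ) = {0, 5, 10, 15, 20, 25, 30, 35, 40, 45}


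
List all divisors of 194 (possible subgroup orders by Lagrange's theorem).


Lagrange's theorem: |H| divides |G|
|G| = 194
Divisors of 194: 1, 2, 97, 194

Possible subgroup orders: {1, 2, 97, 194}


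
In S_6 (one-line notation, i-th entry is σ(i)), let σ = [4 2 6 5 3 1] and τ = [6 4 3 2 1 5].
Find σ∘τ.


σ∘τ: apply τ first, then σ
1 →τ 6 →σ 1
2 →τ 4 →σ 5
3 →τ 3 →σ 6
4 →τ 2 →σ 2
5 →τ 1 →σ 4
6 →τ 5 →σ 3

σ∘τ = [1 5 6 2 4 3]


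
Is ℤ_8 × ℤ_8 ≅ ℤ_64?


Comparing ℤ_8 × ℤ_8 and ℤ_64:
gcd(8,8) = 8 ≠ 1. Max element order in ℤ_8×ℤ_8 is lcm(8,8) = 8 < 64, so it has no element of order 64

No, ℤ_8 × ℤ_8 ≇ ℤ_64


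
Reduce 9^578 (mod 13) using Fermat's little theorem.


Fermat's little theorem: if p is prime and gcd(a,p)=1, then a^(p-1) ≡ 1 (mod p)
p = 13 is prime, gcd(9,13) = 1
Reduce exponent: 578 mod 12 = 2
So 9^578 ≡ 9^2 (mod 13)
9^2 mod 13 = 3

9^578 ≡ 3 (mod 13)


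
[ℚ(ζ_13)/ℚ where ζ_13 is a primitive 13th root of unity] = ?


[ℚ(ζ_n):ℚ] = deg Φ_n(x) = φ(n). Here φ(13) = 12

[ℚ(ζ_13)/ℚ where ζ_13 is a primitive 13th root of unity] = 12


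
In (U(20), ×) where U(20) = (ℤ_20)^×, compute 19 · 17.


Operation: multiplication mod 20
19 · 17 = (a × b) mod 20 with a = 19, b = 17

19 · 17 = 3


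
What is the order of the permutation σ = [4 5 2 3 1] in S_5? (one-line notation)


Cycle decomposition: (1 4 3 2 5)
Cycle lengths: 5
Order = lcm(5) = 5

ord(σ) = 5


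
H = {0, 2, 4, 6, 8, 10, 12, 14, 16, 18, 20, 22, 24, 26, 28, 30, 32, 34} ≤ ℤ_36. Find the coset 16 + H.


16 + H = {16 + h (mod 36) : h ∈ H}
16+0=16, 16+2=18, 16+4=20, 16+6=22, 16+8=24, 16+10=26, 16+12=28, 16+14=30, 16+16=32, 16+18=34, 16+20=0, 16+22=2, 16+24=4, 16+26=6, 16+28=8, 16+30=10, 16+32=12, 16+34=14
16 + H = {0, 2, 4, 6, 8, 10, 12, 14, 16, 18, 20, 22, 24, 26, 28, 30, 32, 34} = 0 + H

16 + H = {0, 2, 4, 6, 8, 10, 12, 14, 16, 18, 20, 22, 24, 26, 28, 30, 32, 34}


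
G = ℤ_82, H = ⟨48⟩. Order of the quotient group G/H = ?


|⟨48⟩| = n / gcd(48, 82) = 82 / 2 = 41
H is normal (ℤ_82 is abelian).
|G/H| = |G| / |H| = 82 / 41 = 2

|G/H| = 2


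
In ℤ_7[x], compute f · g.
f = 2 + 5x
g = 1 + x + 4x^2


Expand and collect like terms; reduce coefficients mod 7:
x^0: 2·1 = 2 ≡ 2 (mod 7)
x^1: 2·1 + 5·1 = 7 ≡ 0 (mod 7)
x^2: 2·4 + 5·1 = 13 ≡ 6 (mod 7)
x^3: 5·4 = 20 ≡ 6 (mod 7)
Result: 2 + 6x^2 + 6x^3

f · g = 2 + 6x^2 + 6x^3


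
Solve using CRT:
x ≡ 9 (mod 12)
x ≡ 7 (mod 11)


m₁ = 12, m₂ = 11, gcd = 1, so CRT applies. M = m₁·m₂ = 132
Let M₁ = M/m₁ = 11, M₂ = M/m₂ = 12
Find y₁ ≡ M₁⁻¹ (mod m₁): 11⁻¹ ≡ 11 (mod 12)
Find y₂ ≡ M₂⁻¹ (mod m₂): 12⁻¹ ≡ 1 (mod 11)
x = a₁·M₁·y₁ + a₂·M₂·y₂ = 9·11·11 + 7·12·1 = 1173
Reduce mod 132: x ≡ 117
Check: 117 mod 12 = 9 ✓, 117 mod 11 = 7 ✓

x ≡ 117 (mod 132)


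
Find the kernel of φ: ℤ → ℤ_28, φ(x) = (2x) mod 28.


Kernel = preimage of identity
ker(φ) = {x ∈ ℤ : 2x ≡ 0 (mod 28)}. gcd(2,28) = 2, so 2x ≡ 0 (mod 28) ⟺ x ≡ 0 (mod 28/2 = 14). Hence ker(φ) = 14ℤ

ker(φ) = 14ℤ


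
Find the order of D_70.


|D_n| = 2n (n rotations and n reflections)
|D_70| = 2×70 = 140

|D_70| = 140


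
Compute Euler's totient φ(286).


Factor n: 286 = 2 × 11 × 13
φ(n) = n · ∏(1 - 1/p) over distinct primes p | n
φ(286) = 286 · (1 - 1/2) · (1 - 1/11) · (1 - 1/13) = 120

φ(286) = 120


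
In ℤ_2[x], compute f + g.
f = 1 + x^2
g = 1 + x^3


Add coefficients mod 2:
x^0: 1 + 1 = 0 (mod 2)
x^1: 0 + 0 = 0 (mod 2)
x^2: 1 + 0 = 1 (mod 2)
x^3: 0 + 1 = 1 (mod 2)
Result: x^2 + x^3

f + g = x^2 + x^3


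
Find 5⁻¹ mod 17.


Use the extended Euclidean algorithm to write 1 = 5·s + 17·t; then s mod 17 is the inverse.
Euclidean algorithm:
  5 = 0·17 + 5
  17 = 3·5 + 2
  5 = 2·2 + 1
  2 = 2·1 + 0
gcd(5,17) = 1
Back-substitution gives: 5·(7) + 17·(-2) = 1
So 5⁻¹ ≡ 7 ≡ 7 (mod 17)
Check: 5 × 7 = 35 ≡ 1 (mod 17) ✓

5⁻¹ ≡ 7 (mod 17)


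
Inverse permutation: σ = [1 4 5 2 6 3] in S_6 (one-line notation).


To find σ⁻¹, swap domain and range:
σ(1) = 1 → σ⁻¹(1) = 1
σ(2) = 4 → σ⁻¹(4) = 2
σ(3) = 5 → σ⁻¹(5) = 3
σ(4) = 2 → σ⁻¹(2) = 4
σ(5) = 6 → σ⁻¹(6) = 5
σ(6) = 3 → σ⁻¹(3) = 6

σ⁻¹ = [1 4 6 2 3 5]


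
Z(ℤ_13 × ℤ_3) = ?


Z(G) = {g ∈ G | gx = xg for all x ∈ G}
Direct product of abelian groups is abelian, so Z(G) = G

Z(ℤ_13 × ℤ_3) = ℤ_13 × ℤ_3


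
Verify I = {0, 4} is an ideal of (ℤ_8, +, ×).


Check ideal conditions for I = {0, 4} in ℤ_8:
(1) I is an additive subgroup? Yes
(2) For r ∈ ℤ_8 and a ∈ I: r·a ∈ I? Yes

Yes, I is an ideal of ℤ_8


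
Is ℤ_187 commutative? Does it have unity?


ℤ_187 is a commutative ring with unity 1; 187 = 11×17 is composite, so 11·17 ≡ 0 gives zero divisors (not an integral domain)
Commutative: Yes
Integral domain: No
Has unity: Yes

ℤ_187: Commutative=Yes, Unity=Yes


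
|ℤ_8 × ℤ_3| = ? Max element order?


|ℤ_8 × ℤ_3| = 8 × 3 = 24
Max element order = lcm(8,3) = 24
Cyclic? Yes (gcd=1)

|ℤ_8×ℤ_3| = 24, max element order = 24


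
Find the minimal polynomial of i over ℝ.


i satisfies x² + 1 = 0, irreducible over ℝ

Minimal polynomial: x² + 1


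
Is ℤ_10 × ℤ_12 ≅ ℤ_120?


Comparing ℤ_10 × ℤ_12 and ℤ_120:
gcd(10,12) = 2 ≠ 1. Max element order in ℤ_10×ℤ_12 is lcm(10,12) = 60 < 120, so it has no element of order 120

No, ℤ_10 × ℤ_12 ≇ ℤ_120


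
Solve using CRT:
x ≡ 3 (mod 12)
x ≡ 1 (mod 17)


m₁ = 12, m₂ = 17, gcd = 1, so CRT applies. M = m₁·m₂ = 204
Let M₁ = M/m₁ = 17, M₂ = M/m₂ = 12
Find y₁ ≡ M₁⁻¹ (mod m₁): 17⁻¹ ≡ 5 (mod 12)
Find y₂ ≡ M₂⁻¹ (mod m₂): 12⁻¹ ≡ 10 (mod 17)
x = a₁·M₁·y₁ + a₂·M₂·y₂ = 3·17·5 + 1·12·10 = 375
Reduce mod 204: x ≡ 171
Check: 171 mod 12 = 3 ✓, 171 mod 17 = 1 ✓

x ≡ 171 (mod 204)


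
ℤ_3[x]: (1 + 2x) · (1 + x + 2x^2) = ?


Expand and collect like terms; reduce coefficients mod 3:
x^0: 1·1 = 1 ≡ 1 (mod 3)
x^1: 1·1 + 2·1 = 3 ≡ 0 (mod 3)
x^2: 1·2 + 2·1 = 4 ≡ 1 (mod 3)
x^3: 2·2 = 4 ≡ 1 (mod 3)
Result: 1 + x^2 + x^3

f · g = 1 + x^2 + x^3


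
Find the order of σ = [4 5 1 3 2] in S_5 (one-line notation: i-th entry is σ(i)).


Cycle decomposition: (1 4 3) (2 5)
Cycle lengths: 3, 2
Order = lcm(3, 2) = 6

ord(σ) = 6


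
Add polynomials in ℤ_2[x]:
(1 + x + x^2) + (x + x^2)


Add coefficients mod 2:
x^0: 1 + 0 = 1 (mod 2)
x^1: 1 + 1 = 0 (mod 2)
x^2: 1 + 1 = 0 (mod 2)
Result: 1

f + g = 1


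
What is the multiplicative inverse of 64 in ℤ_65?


Use the extended Euclidean algorithm to write 1 = 64·s + 65·t; then s mod 65 is the inverse.
Euclidean algorithm:
  64 = 0·65 + 64
  65 = 1·64 + 1
  64 = 64·1 + 0
gcd(64,65) = 1
Back-substitution gives: 64·(-1) + 65·(1) = 1
So 64⁻¹ ≡ -1 ≡ 64 (mod 65)
Check: 64 × 64 = 4096 ≡ 1 (mod 65) ✓

64⁻¹ ≡ 64 (mod 65)


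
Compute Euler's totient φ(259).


Factor n: 259 = 7 × 37
φ(n) = n · ∏(1 - 1/p) over distinct primes p | n
φ(259) = 259 · (1 - 1/7) · (1 - 1/37) = 216

φ(259) = 216


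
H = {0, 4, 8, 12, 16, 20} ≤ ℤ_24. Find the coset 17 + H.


17 + H = {17 + h (mod 24) : h ∈ H}
17+0=17, 17+4=21, 17+8=1, 17+12=5, 17+16=9, 17+20=13
17 + H = {1, 5, 9, 13, 17, 21} = 1 + H

17 + H = {1, 5, 9, 13, 17, 21}


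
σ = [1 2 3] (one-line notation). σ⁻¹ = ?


To find σ⁻¹, swap domain and range:
σ(1) = 1 → σ⁻¹(1) = 1
σ(2) = 2 → σ⁻¹(2) = 2
σ(3) = 3 → σ⁻¹(3) = 3

σ⁻¹ = [1 2 3]


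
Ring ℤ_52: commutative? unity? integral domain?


ℤ_52 is a commutative ring with unity 1; 52 = 2×26 is composite, so 2·26 ≡ 0 gives zero divisors (not an integral domain)
Commutative: Yes
Integral domain: No
Has unity: Yes

ℤ_52: Commutative=Yes, Unity=Yes


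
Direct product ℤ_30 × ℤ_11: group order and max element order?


|ℤ_30 × ℤ_11| = 30 × 11 = 330
Max element order = lcm(30,11) = 330
Cyclic? Yes (gcd=1)

|ℤ_30×ℤ_11| = 330, max element order = 330


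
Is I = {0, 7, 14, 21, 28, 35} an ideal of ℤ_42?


Check ideal conditions for I = {0, 7, 14, 21, 28, 35} in ℤ_42:
(1) I is an additive subgroup? Yes
(2) For r ∈ ℤ_42 and a ∈ I: r·a ∈ I? Yes

Yes, I is an ideal of ℤ_42


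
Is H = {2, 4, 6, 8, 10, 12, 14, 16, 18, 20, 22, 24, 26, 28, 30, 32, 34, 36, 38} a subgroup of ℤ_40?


Subgroup test for H = {2, 4, 6, 8, 10, 12, 14, 16, 18, 20, 22, 24, 26, 28, 30, 32, 34, 36, 38} in (ℤ_40, +):
(1) 0 ∈ H? No
(2) Closure: for all a,b ∈ H, (a+b) mod 40 ∈ H? No  [counterexample: 2 + 38 = 0 ∉ H]
(3) Inverses: for all a ∈ H, -a mod 40 ∈ H? Yes

No, H is not a subgroup of ℤ_40


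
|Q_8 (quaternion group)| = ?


Q_8 = {±1, ±i, ±j, ±k}
|Q_8| = 8

|Q_8 (quaternion group)| = 8


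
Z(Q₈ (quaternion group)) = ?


Z(G) = {g ∈ G | gx = xg for all x ∈ G}
In Q₈ = {±1, ±i, ±j, ±k}, only ±1 commute with every element

Z(Q₈ (quaternion group)) = {1, -1}


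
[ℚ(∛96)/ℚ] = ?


∛96 has minimal polynomial x³ - 96 (irreducible over ℚ since 96 is not a perfect cube)

[ℚ(∛96)/ℚ] = 3


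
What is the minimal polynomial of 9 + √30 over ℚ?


Let α = 9 + √30. Then α - 9 = √30, so (α - 9)² = 30, giving α² - 18α + 51 = 0. Degree 2 and α ∉ ℚ, so this is the minimal polynomial.

Minimal polynomial: x² - 18x + 51


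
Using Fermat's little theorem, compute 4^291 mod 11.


Fermat's little theorem: if p is prime and gcd(a,p)=1, then a^(p-1) ≡ 1 (mod p)
p = 11 is prime, gcd(4,11) = 1
Reduce exponent: 291 mod 10 = 1
So 4^291 ≡ 4^1 (mod 11)
4^1 mod 11 = 4

4^291 ≡ 4 (mod 11)


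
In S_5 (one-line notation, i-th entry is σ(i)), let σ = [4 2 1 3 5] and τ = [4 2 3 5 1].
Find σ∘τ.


σ∘τ: apply τ first, then σ
1 →τ 4 →σ 3
2 →τ 2 →σ 2
3 →τ 3 →σ 1
4 →τ 5 →σ 5
5 →τ 1 →σ 4

σ∘τ = [3 2 1 5 4]


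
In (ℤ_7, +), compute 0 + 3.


Operation: addition mod 7
0 + 3 = (a + b) mod 7 with a = 0, b = 3

0 + 3 = 3


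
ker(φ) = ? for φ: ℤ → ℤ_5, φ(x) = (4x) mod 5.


Kernel = preimage of identity
ker(φ) = {x ∈ ℤ : 4x ≡ 0 (mod 5)}. gcd(4,5) = 1, so 4x ≡ 0 (mod 5) ⟺ x ≡ 0 (mod 5/1 = 5). Hence ker(φ) = 5ℤ

ker(φ) = 5ℤ


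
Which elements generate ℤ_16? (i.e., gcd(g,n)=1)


g generates ℤ_n iff gcd(g,n) = 1
Checking each g ∈ {1,...,15}:
gcd(1,16) = 1
gcd(2,16) = 2
gcd(3,16) = 1
gcd(4,16) = 4
gcd(5,16) = 1
gcd(6,16) = 2
gcd(7,16) = 1
gcd(8,16) = 8
gcd(9,16) = 1
gcd(10,16) = 2
gcd(11,16) = 1
gcd(12,16) = 4
gcd(13,16) = 1
gcd(14,16) = 2
gcd(15,16) = 1
Generators: {1, 3, 5, 7, 9, 11, 13, 15}
Number of generators = φ(16) = 8

Generators of ℤ_16 = {1, 3, 5, 7, 9, 11, 13, 15}


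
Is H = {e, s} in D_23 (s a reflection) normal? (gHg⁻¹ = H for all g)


H = {e, s} in D_23 (s a reflection)
r·s·r⁻¹ = sr⁻² ≠ s for n ≥ 3, so {e, s} is not closed under conjugation

No, not a normal subgroup


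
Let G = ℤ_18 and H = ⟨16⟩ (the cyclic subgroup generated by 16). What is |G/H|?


|⟨16⟩| = n / gcd(16, 18) = 18 / 2 = 9
H is normal (ℤ_18 is abelian).
|G/H| = |G| / |H| = 18 / 9 = 2

|G/H| = 2


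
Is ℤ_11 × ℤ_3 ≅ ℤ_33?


Comparing ℤ_11 × ℤ_3 and ℤ_33:
gcd(11,3) = 1, so ℤ_11 × ℤ_3 ≅ ℤ_33 (CRT)

Yes, ℤ_11 × ℤ_3 ≅ ℤ_33


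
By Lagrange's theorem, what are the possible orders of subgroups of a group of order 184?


Lagrange's theorem: |H| divides |G|
|G| = 184
Divisors of 184: 1, 2, 4, 8, 23, 46, 92, 184

Possible subgroup orders: {1, 2, 4, 8, 23, 46, 92, 184}


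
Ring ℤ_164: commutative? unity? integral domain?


ℤ_164 is a commutative ring with unity 1; 164 = 2×82 is composite, so 2·82 ≡ 0 gives zero divisors (not an integral domain)
Commutative: Yes
Integral domain: No
Has unity: Yes

ℤ_164: Commutative=Yes, Unity=Yes


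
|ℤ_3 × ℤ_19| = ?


|A × B| = |A| · |B|
|ℤ_3 × ℤ_19| = 3 × 19 = 57

|ℤ_3 × ℤ_19| = 57


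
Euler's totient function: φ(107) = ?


Factor n: 107 = 107
φ(n) = n · ∏(1 - 1/p) over distinct primes p | n
φ(107) = 107 · (1 - 1/107) = 106

φ(107) = 106


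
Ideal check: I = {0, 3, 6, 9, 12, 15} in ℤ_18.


Check ideal conditions for I = {0, 3, 6, 9, 12, 15} in ℤ_18:
(1) I is an additive subgroup? Yes
(2) For r ∈ ℤ_18 and a ∈ I: r·a ∈ I? Yes

Yes, I is an ideal of ℤ_18


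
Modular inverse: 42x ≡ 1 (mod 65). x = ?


Use the extended Euclidean algorithm to write 1 = 42·s + 65·t; then s mod 65 is the inverse.
Euclidean algorithm:
  42 = 0·65 + 42
  65 = 1·42 + 23
  42 = 1·23 + 19
  23 = 1·19 + 4
  19 = 4·4 + 3
  4 = 1·3 + 1
  3 = 3·1 + 0
gcd(42,65) = 1
Back-substitution gives: 42·(-17) + 65·(11) = 1
So 42⁻¹ ≡ -17 ≡ 48 (mod 65)
Check: 42 × 48 = 2016 ≡ 1 (mod 65) ✓

42⁻¹ ≡ 48 (mod 65)


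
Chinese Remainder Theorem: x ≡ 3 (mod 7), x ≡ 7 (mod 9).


m₁ = 7, m₂ = 9, gcd = 1, so CRT applies. M = m₁·m₂ = 63
Let M₁ = M/m₁ = 9, M₂ = M/m₂ = 7
Find y₁ ≡ M₁⁻¹ (mod m₁): 9⁻¹ ≡ 4 (mod 7)
Find y₂ ≡ M₂⁻¹ (mod m₂): 7⁻¹ ≡ 4 (mod 9)
x = a₁·M₁·y₁ + a₂·M₂·y₂ = 3·9·4 + 7·7·4 = 304
Reduce mod 63: x ≡ 52
Check: 52 mod 7 = 3 ✓, 52 mod 9 = 7 ✓

x ≡ 52 (mod 63)


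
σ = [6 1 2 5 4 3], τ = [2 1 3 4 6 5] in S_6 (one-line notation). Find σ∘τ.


σ∘τ: apply τ first, then σ
1 →τ 2 →σ 1
2 →τ 1 →σ 6
3 →τ 3 →σ 2
4 →τ 4 →σ 5
5 →τ 6 →σ 3
6 →τ 5 →σ 4

σ∘τ = [1 6 2 5 3 4]


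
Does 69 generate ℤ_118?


g generates ℤ_n iff gcd(g, n) = 1
gcd(69, 118) = 1
Since gcd = 1, 69 is a generator.

Yes, 69 generates ℤ_118


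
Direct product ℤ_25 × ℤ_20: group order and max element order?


|ℤ_25 × ℤ_20| = 25 × 20 = 500
Max element order = lcm(25,20) = 100
Cyclic? No (gcd=5)

|ℤ_25×ℤ_20| = 500, max element order = 100


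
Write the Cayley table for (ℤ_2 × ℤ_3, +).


Elements: {(0,0), (0,1), (0,2), (1,0), (1,1), (1,2)}
Operation: componentwise addition mod (2, 3)
Entry (a, b) = ((a₁+b₁) mod 2, (a₂+b₂) mod 3)

Cayley table:
      | (0,0) | (0,1) | (0,2) | (1,0) | (1,1) | (1,2)
(0,0) | (0,0) | (0,1) | (0,2) | (1,0) | (1,1) | (1,2)
(0,1) | (0,1) | (0,2) | (0,0) | (1,1) | (1,2) | (1,0)
(0,2) | (0,2) | (0,0) | (0,1) | (1,2) | (1,0) | (1,1)
(1,0) | (1,0) | (1,1) | (1,2) | (0,0) | (0,1) | (0,2)
(1,1) | (1,1) | (1,2) | (1,0) | (0,1) | (0,2) | (0,0)
(1,2) | (1,2) | (1,0) | (1,1) | (0,2) | (0,0) | (0,1)


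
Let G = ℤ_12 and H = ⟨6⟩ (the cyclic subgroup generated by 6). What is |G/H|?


|⟨6⟩| = n / gcd(6, 12) = 12 / 6 = 2
H is normal (ℤ_12 is abelian).
|G/H| = |G| / |H| = 12 / 2 = 6

|G/H| = 6


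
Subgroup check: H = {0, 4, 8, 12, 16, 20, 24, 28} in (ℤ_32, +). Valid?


Subgroup test for H = {0, 4, 8, 12, 16, 20, 24, 28} in (ℤ_32, +):
(1) 0 ∈ H? Yes
(2) Closure: for all a,b ∈ H, (a+b) mod 32 ∈ H? Yes
(3) Inverses: for all a ∈ H, -a mod 32 ∈ H? Yes

Yes, H is a subgroup of ℤ_32


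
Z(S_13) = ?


Z(G) = {g ∈ G | gx = xg for all x ∈ G}
S_n is non-abelian for n ≥ 3; Z(S_13) is trivial

Z(S_13) = {e}


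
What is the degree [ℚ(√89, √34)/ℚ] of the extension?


[ℚ(√89,√34):ℚ] = [ℚ(√89,√34):ℚ(√89)]·[ℚ(√89):ℚ] = 2·2 = 4

[ℚ(√89, √34)/ℚ] = 4


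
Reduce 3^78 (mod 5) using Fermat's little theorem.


Fermat's little theorem: if p is prime and gcd(a,p)=1, then a^(p-1) ≡ 1 (mod p)
p = 5 is prime, gcd(3,5) = 1
Reduce exponent: 78 mod 4 = 2
So 3^78 ≡ 3^2 (mod 5)
3^2 mod 5 = 4

3^78 ≡ 4 (mod 5)


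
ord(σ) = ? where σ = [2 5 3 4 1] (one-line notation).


Cycle decomposition: (1 2 5)
Cycle lengths: 3
Order = lcm(3) = 3

ord(σ) = 3


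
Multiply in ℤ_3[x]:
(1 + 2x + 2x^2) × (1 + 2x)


Expand and collect like terms; reduce coefficients mod 3:
x^0: 1·1 = 1 ≡ 1 (mod 3)
x^1: 1·2 + 2·1 = 4 ≡ 1 (mod 3)
x^2: 2·2 + 2·1 = 6 ≡ 0 (mod 3)
x^3: 2·2 = 4 ≡ 1 (mod 3)
Result: 1 + x + x^3

f · g = 1 + x + x^3


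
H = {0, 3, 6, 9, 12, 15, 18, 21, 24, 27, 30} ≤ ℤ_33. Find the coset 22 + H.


22 + H = {22 + h (mod 33) : h ∈ H}
22+0=22, 22+3=25, 22+6=28, 22+9=31, 22+12=1, 22+15=4, 22+18=7, 22+21=10, 22+24=13, 22+27=16, 22+30=19
22 + H = {1, 4, 7, 10, 13, 16, 19, 22, 25, 28, 31} = 1 + H

22 + H = {1, 4, 7, 10, 13, 16, 19, 22, 25, 28, 31}


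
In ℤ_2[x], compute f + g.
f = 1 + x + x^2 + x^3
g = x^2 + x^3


Add coefficients mod 2:
x^0: 1 + 0 = 1 (mod 2)
x^1: 1 + 0 = 1 (mod 2)
x^2: 1 + 1 = 0 (mod 2)
x^3: 1 + 1 = 0 (mod 2)
Result: 1 + x

f + g = 1 + x


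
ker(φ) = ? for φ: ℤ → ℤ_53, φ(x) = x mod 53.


Kernel = preimage of identity
ker(φ) = {x ∈ ℤ : x ≡ 0 (mod 53)} = 53ℤ = {0, ±53, ±106, ...}

ker(φ) = 53ℤ


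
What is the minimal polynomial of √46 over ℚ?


√46 satisfies x² - 46 = 0, irreducible over ℚ since 46 is squarefree

Minimal polynomial: x² - 46


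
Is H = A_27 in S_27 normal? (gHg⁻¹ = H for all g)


H = A_27 in S_27
A_27 has index 2 in S_27, and every subgroup of index 2 is normal

Yes, normal subgroup


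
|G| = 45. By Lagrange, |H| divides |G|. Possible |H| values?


Lagrange's theorem: |H| divides |G|
|G| = 45
Divisors of 45: 1, 3, 5, 9, 15, 45

Possible subgroup orders: {1, 3, 5, 9, 15, 45}


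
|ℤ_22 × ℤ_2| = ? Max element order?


|ℤ_22 × ℤ_2| = 22 × 2 = 44
Max element order = lcm(22,2) = 22
Cyclic? No (gcd=2)

|ℤ_22×ℤ_2| = 44, max element order = 22


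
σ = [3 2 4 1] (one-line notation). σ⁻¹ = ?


To find σ⁻¹, swap domain and range:
σ(1) = 3 → σ⁻¹(3) = 1
σ(2) = 2 → σ⁻¹(2) = 2
σ(3) = 4 → σ⁻¹(4) = 3
σ(4) = 1 → σ⁻¹(1) = 4

σ⁻¹ = [4 2 1 3]


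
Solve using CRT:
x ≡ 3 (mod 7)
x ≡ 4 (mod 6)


m₁ = 7, m₂ = 6, gcd = 1, so CRT applies. M = m₁·m₂ = 42
Let M₁ = M/m₁ = 6, M₂ = M/m₂ = 7
Find y₁ ≡ M₁⁻¹ (mod m₁): 6⁻¹ ≡ 6 (mod 7)
Find y₂ ≡ M₂⁻¹ (mod m₂): 7⁻¹ ≡ 1 (mod 6)
x = a₁·M₁·y₁ + a₂·M₂·y₂ = 3·6·6 + 4·7·1 = 136
Reduce mod 42: x ≡ 10
Check: 10 mod 7 = 3 ✓, 10 mod 6 = 4 ✓

x ≡ 10 (mod 42)


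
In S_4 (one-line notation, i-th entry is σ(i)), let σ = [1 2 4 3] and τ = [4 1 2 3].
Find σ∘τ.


σ∘τ: apply τ first, then σ
1 →τ 4 →σ 3
2 →τ 1 →σ 1
3 →τ 2 →σ 2
4 →τ 3 →σ 4

σ∘τ = [3 1 2 4]


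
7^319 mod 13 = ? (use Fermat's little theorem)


Fermat's little theorem: if p is prime and gcd(a,p)=1, then a^(p-1) ≡ 1 (mod p)
p = 13 is prime, gcd(7,13) = 1
Reduce exponent: 319 mod 12 = 7
So 7^319 ≡ 7^7 (mod 13)
7^7 mod 13 = 6

7^319 ≡ 6 (mod 13)


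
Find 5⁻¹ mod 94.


Use the extended Euclidean algorithm to write 1 = 5·s + 94·t; then s mod 94 is the inverse.
Euclidean algorithm:
  5 = 0·94 + 5
  94 = 18·5 + 4
  5 = 1·4 + 1
  4 = 4·1 + 0
gcd(5,94) = 1
Back-substitution gives: 5·(19) + 94·(-1) = 1
So 5⁻¹ ≡ 19 ≡ 19 (mod 94)
Check: 5 × 19 = 95 ≡ 1 (mod 94) ✓

5⁻¹ ≡ 19 (mod 94)


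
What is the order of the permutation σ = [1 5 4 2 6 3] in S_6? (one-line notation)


Cycle decomposition: (2 5 6 3 4)
Cycle lengths: 5
Order = lcm(5) = 5

ord(σ) = 5


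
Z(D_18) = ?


Z(G) = {g ∈ G | gx = xg for all x ∈ G}
For even n, Z(D_n) = {e, r^(n/2)}: the 180° rotation r^9 commutes with every reflection and rotation

Z(D_18) = {e, r^9}


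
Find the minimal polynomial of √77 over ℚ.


√77 satisfies x² - 77 = 0, irreducible over ℚ since 77 is squarefree

Minimal polynomial: x² - 77


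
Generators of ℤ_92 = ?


g generates ℤ_n iff gcd(g,n) = 1
Prime factors of 92: 2, 23
Generators are g ∈ {1,...,91} not divisible by any of these primes.
Generators: {1, 3, 5, 7, 9, 11, 13, 15, 17, 19, 21, 25, 27, 29, 31, 33, 35, 37, 39, 41, 43, 45, 47, 49, 51, 53, 55, 57, 59, 61, 63, 65, 67, 71, 73, 75, 77, 79, 81, 83, 85, 87, 89, 91}
Number of generators = φ(92) = 44

Generators of ℤ_92 = {1, 3, 5, 7, 9, 11, 13, 15, 17, 19, 21, 25, 27, 29, 31, 33, 35, 37, 39, 41, 43, 45, 47, 49, 51, 53, 55, 57, 59, 61, 63, 65, 67, 71, 73, 75, 77, 79, 81, 83, 85, 87, 89, 91}


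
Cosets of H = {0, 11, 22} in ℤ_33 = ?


H = {0, 11, 22}, |H| = 3
Number of cosets = |G|/|H| = 33/3 = 11
0 + H = {0, 11, 22}
1 + H = {1, 12, 23}
2 + H = {2, 13, 24}
3 + H = {3, 14, 25}
4 + H = {4, 15, 26}
5 + H = {5, 16, 27}
6 + H = {6, 17, 28}
7 + H = {7, 18, 29}
8 + H = {8, 19, 30}
9 + H = {9, 20, 31}
10 + H = {10, 21, 32}

Cosets: 0+H={0,11,22}; 1+H={1,12,23}; 2+H={2,13,24}; 3+H={3,14,25}; 4+H={4,15,26}; 5+H={5,16,27}; 6+H={6,17,28}; 7+H={7,18,29}; 8+H={8,19,30}; 9+H={9,20,31}; 10+H={10,21,32}


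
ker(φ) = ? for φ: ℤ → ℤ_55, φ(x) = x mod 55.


Kernel = preimage of identity
ker(φ) = {x ∈ ℤ : x ≡ 0 (mod 55)} = 55ℤ = {0, ±55, ±110, ...}

ker(φ) = 55ℤ


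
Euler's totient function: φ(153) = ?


Factor n: 153 = 3^2 × 17
φ(n) = n · ∏(1 - 1/p) over distinct primes p | n
φ(153) = 153 · (1 - 1/3) · (1 - 1/17) = 96

φ(153) = 96


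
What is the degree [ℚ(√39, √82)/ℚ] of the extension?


[ℚ(√39,√82):ℚ] = [ℚ(√39,√82):ℚ(√39)]·[ℚ(√39):ℚ] = 2·2 = 4

[ℚ(√39, √82)/ℚ] = 4


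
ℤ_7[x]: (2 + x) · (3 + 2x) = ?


Expand and collect like terms; reduce coefficients mod 7:
x^0: 2·3 = 6 ≡ 6 (mod 7)
x^1: 2·2 + 1·3 = 7 ≡ 0 (mod 7)
x^2: 1·2 = 2 ≡ 2 (mod 7)
Result: 6 + 2x^2

f · g = 6 + 2x^2


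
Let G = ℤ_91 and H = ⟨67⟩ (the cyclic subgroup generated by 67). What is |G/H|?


|⟨67⟩| = n / gcd(67, 91) = 91 / 1 = 91
H is normal (ℤ_91 is abelian).
|G/H| = |G| / |H| = 91 / 91 = 1

|G/H| = 1


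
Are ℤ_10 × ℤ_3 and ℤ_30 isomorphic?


Comparing ℤ_10 × ℤ_3 and ℤ_30:
gcd(10,3) = 1, so ℤ_10 × ℤ_3 ≅ ℤ_30 (CRT)

Yes, ℤ_10 × ℤ_3 ≅ ℤ_30


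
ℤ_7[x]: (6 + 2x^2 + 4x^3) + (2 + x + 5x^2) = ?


Add coefficients mod 7:
x^0: 6 + 2 = 1 (mod 7)
x^1: 0 + 1 = 1 (mod 7)
x^2: 2 + 5 = 0 (mod 7)
x^3: 4 + 0 = 4 (mod 7)
Result: 1 + x + 4x^3

f + g = 1 + x + 4x^3


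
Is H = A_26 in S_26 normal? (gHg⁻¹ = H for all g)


H = A_26 in S_26
A_26 has index 2 in S_26, and every subgroup of index 2 is normal

Yes, normal subgroup


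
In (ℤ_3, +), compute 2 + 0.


Operation: addition mod 3
2 + 0 = (a + b) mod 3 with a = 2, b = 0

2 + 0 = 2


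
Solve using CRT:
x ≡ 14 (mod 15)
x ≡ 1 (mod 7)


m₁ = 15, m₂ = 7, gcd = 1, so CRT applies. M = m₁·m₂ = 105
Let M₁ = M/m₁ = 7, M₂ = M/m₂ = 15
Find y₁ ≡ M₁⁻¹ (mod m₁): 7⁻¹ ≡ 13 (mod 15)
Find y₂ ≡ M₂⁻¹ (mod m₂): 15⁻¹ ≡ 1 (mod 7)
x = a₁·M₁·y₁ + a₂·M₂·y₂ = 14·7·13 + 1·15·1 = 1289
Reduce mod 105: x ≡ 29
Check: 29 mod 15 = 14 ✓, 29 mod 7 = 1 ✓

x ≡ 29 (mod 105)


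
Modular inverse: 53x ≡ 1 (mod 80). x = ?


Use the extended Euclidean algorithm to write 1 = 53·s + 80·t; then s mod 80 is the inverse.
Euclidean algorithm:
  53 = 0·80 + 53
  80 = 1·53 + 27
  53 = 1·27 + 26
  27 = 1·26 + 1
  26 = 26·1 + 0
gcd(53,80) = 1
Back-substitution gives: 53·(-3) + 80·(2) = 1
So 53⁻¹ ≡ -3 ≡ 77 (mod 80)
Check: 53 × 77 = 4081 ≡ 1 (mod 80) ✓

53⁻¹ ≡ 77 (mod 80)


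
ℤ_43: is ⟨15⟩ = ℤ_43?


g generates ℤ_n iff gcd(g, n) = 1
gcd(15, 43) = 1
Since gcd = 1, 15 is a generator.

Yes, 15 generates ℤ_43


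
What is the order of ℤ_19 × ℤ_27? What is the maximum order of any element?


|ℤ_19 × ℤ_27| = 19 × 27 = 513
Max element order = lcm(19,27) = 513
Cyclic? Yes (gcd=1)

|ℤ_19×ℤ_27| = 513, max element order = 513


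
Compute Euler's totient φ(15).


φ(n) = count of k ∈ {1,...,n} with gcd(k,n)=1
Coprimes to 15: {1, 2, 4, 7, 8, 11, 13, 14}
Count: 8

φ(15) = 8


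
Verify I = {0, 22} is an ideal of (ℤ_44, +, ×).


Check ideal conditions for I = {0, 22} in ℤ_44:
(1) I is an additive subgroup? Yes
(2) For r ∈ ℤ_44 and a ∈ I: r·a ∈ I? Yes

Yes, I is an ideal of ℤ_44


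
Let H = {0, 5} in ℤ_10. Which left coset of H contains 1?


1 + H = {1 + h (mod 10) : h ∈ H}
1+0=1, 1+5=6

1 + H = {1, 6}


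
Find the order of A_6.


|A_n| = n!/2 (even permutations)
|A_6| = 6!/2 = 720/2 = 360

|A_6| = 360


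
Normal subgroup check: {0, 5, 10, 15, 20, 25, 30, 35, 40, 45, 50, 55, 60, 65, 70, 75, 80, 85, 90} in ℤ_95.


H = {0, 5, 10, 15, 20, 25, 30, 35, 40, 45, 50, 55, 60, 65, 70, 75, 80, 85, 90} in ℤ_95
ℤ_95 is abelian; every subgroup of an abelian group is normal

Yes, normal subgroup


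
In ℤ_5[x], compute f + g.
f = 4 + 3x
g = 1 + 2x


Add coefficients mod 5:
x^0: 4 + 1 = 0 (mod 5)
x^1: 3 + 2 = 0 (mod 5)
Result: 0

f + g = 0


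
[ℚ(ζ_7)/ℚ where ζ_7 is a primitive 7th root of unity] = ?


[ℚ(ζ_n):ℚ] = deg Φ_n(x) = φ(n). Here φ(7) = 6

[ℚ(ζ_7)/ℚ where ζ_7 is a primitive 7th root of unity] = 6


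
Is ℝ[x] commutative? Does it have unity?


Polynomial ring over ℝ (an integral domain) is a commutative integral domain with unity 1
Commutative: Yes
Integral domain: Yes
Has unity: Yes

ℝ[x]: Commutative=Yes, Unity=Yes


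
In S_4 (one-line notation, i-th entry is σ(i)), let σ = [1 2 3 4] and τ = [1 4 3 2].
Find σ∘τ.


σ∘τ: apply τ first, then σ
1 →τ 1 →σ 1
2 →τ 4 →σ 4
3 →τ 3 →σ 3
4 →τ 2 →σ 2

σ∘τ = [1 4 3 2]


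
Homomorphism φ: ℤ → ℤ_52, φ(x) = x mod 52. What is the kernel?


Kernel = preimage of identity
ker(φ) = {x ∈ ℤ : x ≡ 0 (mod 52)} = 52ℤ = {0, ±52, ±104, ...}

ker(φ) = 52ℤ


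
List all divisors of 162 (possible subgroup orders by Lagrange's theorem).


Lagrange's theorem: |H| divides |G|
|G| = 162
Divisors of 162: 1, 2, 3, 6, 9, 18, 27, 54, 81, 162

Possible subgroup orders: {1, 2, 3, 6, 9, 18, 27, 54, 81, 162}


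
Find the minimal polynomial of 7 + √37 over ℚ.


Let α = 7 + √37. Then α - 7 = √37, so (α - 7)² = 37, giving α² - 14α + 12 = 0. Degree 2 and α ∉ ℚ, so this is the minimal polynomial.

Minimal polynomial: x² - 14x + 12


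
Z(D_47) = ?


Z(G) = {g ∈ G | gx = xg for all x ∈ G}
For odd n, Z(D_n) = {e}: no nontrivial rotation commutes with all reflections

Z(D_47) = {e}


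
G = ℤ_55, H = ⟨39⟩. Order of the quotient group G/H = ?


|⟨39⟩| = n / gcd(39, 55) = 55 / 1 = 55
H is normal (ℤ_55 is abelian).
|G/H| = |G| / |H| = 55 / 55 = 1

|G/H| = 1


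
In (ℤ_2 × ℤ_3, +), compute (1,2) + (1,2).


Operation: componentwise addition mod (2, 3)
(1,2) + (1,2) = ((a₁+b₁) mod 2, (a₂+b₂) mod 3) with a = (1,2), b = (1,2)

(1,2) + (1,2) = (0,1)


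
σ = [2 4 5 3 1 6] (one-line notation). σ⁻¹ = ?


To find σ⁻¹, swap domain and range:
σ(1) = 2 → σ⁻¹(2) = 1
σ(2) = 4 → σ⁻¹(4) = 2
σ(3) = 5 → σ⁻¹(5) = 3
σ(4) = 3 → σ⁻¹(3) = 4
σ(5) = 1 → σ⁻¹(1) = 5
σ(6) = 6 → σ⁻¹(6) = 6

σ⁻¹ = [5 1 4 2 3 6]


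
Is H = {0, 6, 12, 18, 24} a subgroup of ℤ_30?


Subgroup test for H = {0, 6, 12, 18, 24} in (ℤ_30, +):
(1) 0 ∈ H? Yes
(2) Closure: for all a,b ∈ H, (a+b) mod 30 ∈ H? Yes
(3) Inverses: for all a ∈ H, -a mod 30 ∈ H? Yes

Yes, H is a subgroup of ℤ_30


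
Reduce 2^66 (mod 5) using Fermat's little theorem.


Fermat's little theorem: if p is prime and gcd(a,p)=1, then a^(p-1) ≡ 1 (mod p)
p = 5 is prime, gcd(2,5) = 1
Reduce exponent: 66 mod 4 = 2
So 2^66 ≡ 2^2 (mod 5)
2^2 mod 5 = 4

2^66 ≡ 4 (mod 5)


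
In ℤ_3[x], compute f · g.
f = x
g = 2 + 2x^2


Expand and collect like terms; reduce coefficients mod 3:
x^0: 0·2 = 0 ≡ 0 (mod 3)
x^1: 0·0 + 1·2 = 2 ≡ 2 (mod 3)
x^2: 0·2 + 1·0 = 0 ≡ 0 (mod 3)
x^3: 1·2 = 2 ≡ 2 (mod 3)
Result: 2x + 2x^3

f · g = 2x + 2x^3


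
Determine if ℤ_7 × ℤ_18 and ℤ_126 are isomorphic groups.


Comparing ℤ_7 × ℤ_18 and ℤ_126:
gcd(7,18) = 1, so ℤ_7 × ℤ_18 ≅ ℤ_126 (CRT)

Yes, ℤ_7 × ℤ_18 ≅ ℤ_126


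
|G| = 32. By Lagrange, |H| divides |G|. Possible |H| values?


Lagrange's theorem: |H| divides |G|
|G| = 32
Divisors of 32: 1, 2, 4, 8, 16, 32

Possible subgroup orders: {1, 2, 4, 8, 16, 32}


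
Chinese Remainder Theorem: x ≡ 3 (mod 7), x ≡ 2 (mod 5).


m₁ = 7, m₂ = 5, gcd = 1, so CRT applies. M = m₁·m₂ = 35
Let M₁ = M/m₁ = 5, M₂ = M/m₂ = 7
Find y₁ ≡ M₁⁻¹ (mod m₁): 5⁻¹ ≡ 3 (mod 7)
Find y₂ ≡ M₂⁻¹ (mod m₂): 7⁻¹ ≡ 3 (mod 5)
x = a₁·M₁·y₁ + a₂·M₂·y₂ = 3·5·3 + 2·7·3 = 87
Reduce mod 35: x ≡ 17
Check: 17 mod 7 = 3 ✓, 17 mod 5 = 2 ✓

x ≡ 17 (mod 35)


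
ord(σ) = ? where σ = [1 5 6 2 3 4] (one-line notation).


Cycle decomposition: (2 5 3 6 4)
Cycle lengths: 5
Order = lcm(5) = 5

ord(σ) = 5


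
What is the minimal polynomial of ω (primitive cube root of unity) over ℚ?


ω satisfies x² + x + 1 = 0 (the cyclotomic polynomial Φ₃)

Minimal polynomial: x² + x + 1


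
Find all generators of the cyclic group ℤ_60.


g generates ℤ_n iff gcd(g,n) = 1
Prime factors of 60: 2, 3, 5
Generators are g ∈ {1,...,59} not divisible by any of these primes.
Generators: {1, 7, 11, 13, 17, 19, 23, 29, 31, 37, 41, 43, 47, 49, 53, 59}
Number of generators = φ(60) = 16

Generators of ℤ_60 = {1, 7, 11, 13, 17, 19, 23, 29, 31, 37, 41, 43, 47, 49, 53, 59}


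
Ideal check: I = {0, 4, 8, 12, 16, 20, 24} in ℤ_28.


Check ideal conditions for I = {0, 4, 8, 12, 16, 20, 24} in ℤ_28:
(1) I is an additive subgroup? Yes
(2) For r ∈ ℤ_28 and a ∈ I: r·a ∈ I? Yes

Yes, I is an ideal of ℤ_28


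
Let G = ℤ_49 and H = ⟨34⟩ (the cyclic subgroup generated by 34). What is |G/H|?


|⟨34⟩| = n / gcd(34, 49) = 49 / 1 = 49
H is normal (ℤ_49 is abelian).
|G/H| = |G| / |H| = 49 / 49 = 1

|G/H| = 1


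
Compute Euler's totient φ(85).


Factor n: 85 = 5 × 17
φ(n) = n · ∏(1 - 1/p) over distinct primes p | n
φ(85) = 85 · (1 - 1/5) · (1 - 1/17) = 64

φ(85) = 64


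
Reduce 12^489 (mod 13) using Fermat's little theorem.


Fermat's little theorem: if p is prime and gcd(a,p)=1, then a^(p-1) ≡ 1 (mod p)
p = 13 is prime, gcd(12,13) = 1
Reduce exponent: 489 mod 12 = 9
So 12^489 ≡ 12^9 (mod 13)
12^9 mod 13 = 12

12^489 ≡ 12 (mod 13)


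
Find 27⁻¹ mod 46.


Use the extended Euclidean algorithm to write 1 = 27·s + 46·t; then s mod 46 is the inverse.
Euclidean algorithm:
  27 = 0·46 + 27
  46 = 1·27 + 19
  27 = 1·19 + 8
  19 = 2·8 + 3
  8 = 2·3 + 2
  3 = 1·2 + 1
  2 = 2·1 + 0
gcd(27,46) = 1
Back-substitution gives: 27·(-17) + 46·(10) = 1
So 27⁻¹ ≡ -17 ≡ 29 (mod 46)
Check: 27 × 29 = 783 ≡ 1 (mod 46) ✓

27⁻¹ ≡ 29 (mod 46)


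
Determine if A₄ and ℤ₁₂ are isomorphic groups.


Comparing A₄ and ℤ₁₂:
A₄ is non-abelian, ℤ₁₂ is abelian

No, A₄ ≇ ℤ₁₂


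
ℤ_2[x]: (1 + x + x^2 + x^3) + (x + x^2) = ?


Add coefficients mod 2:
x^0: 1 + 0 = 1 (mod 2)
x^1: 1 + 1 = 0 (mod 2)
x^2: 1 + 1 = 0 (mod 2)
x^3: 1 + 0 = 1 (mod 2)
Result: 1 + x^3

f + g = 1 + x^3


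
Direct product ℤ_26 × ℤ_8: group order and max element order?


|ℤ_26 × ℤ_8| = 26 × 8 = 208
Max element order = lcm(26,8) = 104
Cyclic? No (gcd=2)

|ℤ_26×ℤ_8| = 208, max element order = 104


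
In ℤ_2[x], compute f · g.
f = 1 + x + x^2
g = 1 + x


Expand and collect like terms; reduce coefficients mod 2:
x^0: 1·1 = 1 ≡ 1 (mod 2)
x^1: 1·1 + 1·1 = 2 ≡ 0 (mod 2)
x^2: 1·1 + 1·1 = 2 ≡ 0 (mod 2)
x^3: 1·1 = 1 ≡ 1 (mod 2)
Result: 1 + x^3

f · g = 1 + x^3


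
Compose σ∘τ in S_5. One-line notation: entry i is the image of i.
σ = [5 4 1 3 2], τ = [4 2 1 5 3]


σ∘τ: apply τ first, then σ
1 →τ 4 →σ 3
2 →τ 2 →σ 4
3 →τ 1 →σ 5
4 →τ 5 →σ 2
5 →τ 3 →σ 1

σ∘τ = [3 4 5 2 1]


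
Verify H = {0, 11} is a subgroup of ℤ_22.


Subgroup test for H = {0, 11} in (ℤ_22, +):
(1) 0 ∈ H? Yes
(2) Closure: for all a,b ∈ H, (a+b) mod 22 ∈ H? Yes
(3) Inverses: for all a ∈ H, -a mod 22 ∈ H? Yes

Yes, H is a subgroup of ℤ_22


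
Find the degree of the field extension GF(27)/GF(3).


GF(27) = GF(3^3), so the extension degree is 3

[GF(27)/GF(3)] = 3


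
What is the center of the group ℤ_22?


Z(G) = {g ∈ G | gx = xg for all x ∈ G}
ℤ_22 is abelian, so Z(G) = G

Z(ℤ_22) = ℤ_22


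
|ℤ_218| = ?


ℤ_n has n elements.

|ℤ_218| = 218


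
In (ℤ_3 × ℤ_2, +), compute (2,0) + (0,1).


Operation: componentwise addition mod (3, 2)
(2,0) + (0,1) = ((a₁+b₁) mod 3, (a₂+b₂) mod 2) with a = (2,0), b = (0,1)

(2,0) + (0,1) = (2,1)


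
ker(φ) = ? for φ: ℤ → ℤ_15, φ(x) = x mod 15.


Kernel = preimage of identity
ker(φ) = {x ∈ ℤ : x ≡ 0 (mod 15)} = 15ℤ = {0, ±15, ±30, ...}

ker(φ) = 15ℤ


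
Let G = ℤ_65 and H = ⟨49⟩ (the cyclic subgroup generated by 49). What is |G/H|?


|⟨49⟩| = n / gcd(49, 65) = 65 / 1 = 65
H is normal (ℤ_65 is abelian).
|G/H| = |G| / |H| = 65 / 65 = 1

|G/H| = 1


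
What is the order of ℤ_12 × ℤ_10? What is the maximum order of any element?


|ℤ_12 × ℤ_10| = 12 × 10 = 120
Max element order = lcm(12,10) = 60
Cyclic? No (gcd=2)

|ℤ_12×ℤ_10| = 120, max element order = 60


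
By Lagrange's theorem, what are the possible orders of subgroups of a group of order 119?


Lagrange's theorem: |H| divides |G|
|G| = 119
Divisors of 119: 1, 7, 17, 119

Possible subgroup orders: {1, 7, 17, 119}


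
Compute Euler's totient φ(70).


Factor n: 70 = 2 × 5 × 7
φ(n) = n · ∏(1 - 1/p) over distinct primes p | n
φ(70) = 70 · (1 - 1/2) · (1 - 1/5) · (1 - 1/7) = 24

φ(70) = 24


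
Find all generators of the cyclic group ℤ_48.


g generates ℤ_n iff gcd(g,n) = 1
Prime factors of 48: 2, 3
Generators are g ∈ {1,...,47} not divisible by any of these primes.
Generators: {1, 5, 7, 11, 13, 17, 19, 23, 25, 29, 31, 35, 37, 41, 43, 47}
Number of generators = φ(48) = 16

Generators of ℤ_48 = {1, 5, 7, 11, 13, 17, 19, 23, 25, 29, 31, 35, 37, 41, 43, 47}


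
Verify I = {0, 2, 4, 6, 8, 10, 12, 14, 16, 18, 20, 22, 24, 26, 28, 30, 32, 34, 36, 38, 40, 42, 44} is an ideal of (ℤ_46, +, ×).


Check ideal conditions for I = {0, 2, 4, 6, 8, 10, 12, 14, 16, 18, 20, 22, 24, 26, 28, 30, 32, 34, 36, 38, 40, 42, 44} in ℤ_46:
(1) I is an additive subgroup? Yes
(2) For r ∈ ℤ_46 and a ∈ I: r·a ∈ I? Yes

Yes, I is an ideal of ℤ_46


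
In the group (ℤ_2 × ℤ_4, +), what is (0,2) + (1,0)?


Operation: componentwise addition mod (2, 4)
(0,2) + (1,0) = ((a₁+b₁) mod 2, (a₂+b₂) mod 4) with a = (0,2), b = (1,0)

(0,2) + (1,0) = (1,2)


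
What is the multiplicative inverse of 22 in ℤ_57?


Use the extended Euclidean algorithm to write 1 = 22·s + 57·t; then s mod 57 is the inverse.
Euclidean algorithm:
  22 = 0·57 + 22
  57 = 2·22 + 13
  22 = 1·13 + 9
  13 = 1·9 + 4
  9 = 2·4 + 1
  4 = 4·1 + 0
gcd(22,57) = 1
Back-substitution gives: 22·(13) + 57·(-5) = 1
So 22⁻¹ ≡ 13 ≡ 13 (mod 57)
Check: 22 × 13 = 286 ≡ 1 (mod 57) ✓

22⁻¹ ≡ 13 (mod 57)


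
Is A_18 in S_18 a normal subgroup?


H = A_18 in S_18
A_18 has index 2 in S_18, and every subgroup of index 2 is normal

Yes, normal subgroup
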